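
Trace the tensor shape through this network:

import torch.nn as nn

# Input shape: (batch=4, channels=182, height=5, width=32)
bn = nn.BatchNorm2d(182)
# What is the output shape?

Input shape: (4, 182, 5, 32)
Output shape: (4, 182, 5, 32)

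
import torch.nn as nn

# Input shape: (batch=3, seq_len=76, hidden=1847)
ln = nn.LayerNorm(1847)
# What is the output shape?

Input shape: (3, 76, 1847)
Output shape: (3, 76, 1847)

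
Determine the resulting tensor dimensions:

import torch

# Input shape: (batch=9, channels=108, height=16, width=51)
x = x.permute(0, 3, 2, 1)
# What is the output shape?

Input shape: (9, 108, 16, 51)
Output shape: (9, 51, 16, 108)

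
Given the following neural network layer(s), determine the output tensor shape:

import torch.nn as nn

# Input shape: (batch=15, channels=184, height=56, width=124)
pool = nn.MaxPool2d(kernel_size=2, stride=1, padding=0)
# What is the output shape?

Input shape: (15, 184, 56, 124)
Output shape: (15, 184, 55, 123)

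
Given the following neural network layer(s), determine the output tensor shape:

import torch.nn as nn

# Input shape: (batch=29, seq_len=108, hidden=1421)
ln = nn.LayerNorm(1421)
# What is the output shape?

Input shape: (29, 108, 1421)
Output shape: (29, 108, 1421)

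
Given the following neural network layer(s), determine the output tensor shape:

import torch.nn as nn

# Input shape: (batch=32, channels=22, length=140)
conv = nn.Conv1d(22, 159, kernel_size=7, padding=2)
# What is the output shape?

Input shape: (32, 22, 140)
Output shape: (32, 159, 138)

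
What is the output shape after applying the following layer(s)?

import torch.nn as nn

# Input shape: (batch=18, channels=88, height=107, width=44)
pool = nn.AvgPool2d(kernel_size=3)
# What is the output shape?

Input shape: (18, 88, 107, 44)
Output shape: (18, 88, 35, 14)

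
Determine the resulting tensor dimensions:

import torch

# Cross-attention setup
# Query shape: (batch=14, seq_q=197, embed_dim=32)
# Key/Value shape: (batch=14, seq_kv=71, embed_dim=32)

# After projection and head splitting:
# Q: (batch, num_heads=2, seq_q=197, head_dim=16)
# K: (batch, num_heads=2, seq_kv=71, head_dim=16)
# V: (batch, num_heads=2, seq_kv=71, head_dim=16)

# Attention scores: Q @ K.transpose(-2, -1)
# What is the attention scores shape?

Input shape: (14, 197, 32)
Output shape: (14, 2, 197, 71)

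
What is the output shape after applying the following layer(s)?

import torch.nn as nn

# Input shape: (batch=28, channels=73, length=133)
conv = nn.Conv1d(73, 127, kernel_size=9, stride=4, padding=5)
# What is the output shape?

Input shape: (28, 73, 133)
Output shape: (28, 127, 34)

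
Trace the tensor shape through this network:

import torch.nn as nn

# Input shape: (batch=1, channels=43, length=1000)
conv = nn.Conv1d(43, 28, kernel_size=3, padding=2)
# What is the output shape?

Input shape: (1, 43, 1000)
Output shape: (1, 28, 1002)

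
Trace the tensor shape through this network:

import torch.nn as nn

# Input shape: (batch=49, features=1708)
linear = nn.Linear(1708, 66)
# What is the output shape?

Input shape: (49, 1708)
Output shape: (49, 66)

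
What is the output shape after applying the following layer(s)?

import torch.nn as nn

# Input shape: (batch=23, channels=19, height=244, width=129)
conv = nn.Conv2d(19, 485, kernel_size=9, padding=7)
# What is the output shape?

Input shape: (23, 19, 244, 129)
Output shape: (23, 485, 250, 135)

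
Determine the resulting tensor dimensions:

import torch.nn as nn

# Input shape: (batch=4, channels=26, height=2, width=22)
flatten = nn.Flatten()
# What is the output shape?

Input shape: (4, 26, 2, 22)
Output shape: (4, 1144)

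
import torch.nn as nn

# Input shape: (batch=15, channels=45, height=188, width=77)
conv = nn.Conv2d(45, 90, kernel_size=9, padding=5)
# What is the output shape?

Input shape: (15, 45, 188, 77)
Output shape: (15, 90, 190, 79)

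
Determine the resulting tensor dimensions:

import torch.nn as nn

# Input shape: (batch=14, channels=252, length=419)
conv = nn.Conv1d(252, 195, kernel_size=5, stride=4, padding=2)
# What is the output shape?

Input shape: (14, 252, 419)
Output shape: (14, 195, 105)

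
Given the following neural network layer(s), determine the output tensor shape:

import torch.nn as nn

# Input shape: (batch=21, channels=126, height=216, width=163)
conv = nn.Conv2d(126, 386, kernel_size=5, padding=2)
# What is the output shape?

Input shape: (21, 126, 216, 163)
Output shape: (21, 386, 216, 163)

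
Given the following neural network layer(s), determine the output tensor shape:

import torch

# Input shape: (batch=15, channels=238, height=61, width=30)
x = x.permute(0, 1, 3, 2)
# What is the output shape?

Input shape: (15, 238, 61, 30)
Output shape: (15, 238, 30, 61)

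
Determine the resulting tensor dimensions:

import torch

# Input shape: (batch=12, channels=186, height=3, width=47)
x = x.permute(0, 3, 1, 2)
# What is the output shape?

Input shape: (12, 186, 3, 47)
Output shape: (12, 47, 186, 3)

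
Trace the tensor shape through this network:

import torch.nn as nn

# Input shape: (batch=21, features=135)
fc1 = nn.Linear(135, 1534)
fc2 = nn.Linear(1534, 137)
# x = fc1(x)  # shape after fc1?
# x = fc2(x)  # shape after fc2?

Input shape: (21, 135)
  -> after fc1: (21, 1534)
Output shape: (21, 137)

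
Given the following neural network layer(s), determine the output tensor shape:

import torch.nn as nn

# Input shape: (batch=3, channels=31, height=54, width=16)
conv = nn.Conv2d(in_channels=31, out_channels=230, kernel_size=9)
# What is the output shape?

Input shape: (3, 31, 54, 16)
Output shape: (3, 230, 46, 8)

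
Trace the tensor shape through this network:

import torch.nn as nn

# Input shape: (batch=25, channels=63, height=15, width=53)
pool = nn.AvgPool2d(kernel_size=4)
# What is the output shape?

Input shape: (25, 63, 15, 53)
Output shape: (25, 63, 3, 13)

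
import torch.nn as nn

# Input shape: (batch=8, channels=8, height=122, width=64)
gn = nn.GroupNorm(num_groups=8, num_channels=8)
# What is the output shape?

Input shape: (8, 8, 122, 64)
Output shape: (8, 8, 122, 64)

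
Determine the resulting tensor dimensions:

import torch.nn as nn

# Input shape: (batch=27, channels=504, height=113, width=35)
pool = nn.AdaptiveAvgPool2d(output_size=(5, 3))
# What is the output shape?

Input shape: (27, 504, 113, 35)
Output shape: (27, 504, 5, 3)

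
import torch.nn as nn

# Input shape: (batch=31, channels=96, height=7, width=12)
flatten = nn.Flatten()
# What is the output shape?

Input shape: (31, 96, 7, 12)
Output shape: (31, 8064)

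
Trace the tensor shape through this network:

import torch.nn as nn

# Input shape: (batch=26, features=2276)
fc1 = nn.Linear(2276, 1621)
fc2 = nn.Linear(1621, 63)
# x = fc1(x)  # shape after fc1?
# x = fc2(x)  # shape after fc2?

Input shape: (26, 2276)
  -> after fc1: (26, 1621)
Output shape: (26, 63)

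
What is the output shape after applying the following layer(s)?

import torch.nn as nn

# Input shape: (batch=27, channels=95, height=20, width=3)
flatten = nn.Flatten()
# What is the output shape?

Input shape: (27, 95, 20, 3)
Output shape: (27, 5700)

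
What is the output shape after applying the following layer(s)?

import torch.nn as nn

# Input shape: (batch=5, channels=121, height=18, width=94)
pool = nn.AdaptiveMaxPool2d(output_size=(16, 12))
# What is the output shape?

Input shape: (5, 121, 18, 94)
Output shape: (5, 121, 16, 12)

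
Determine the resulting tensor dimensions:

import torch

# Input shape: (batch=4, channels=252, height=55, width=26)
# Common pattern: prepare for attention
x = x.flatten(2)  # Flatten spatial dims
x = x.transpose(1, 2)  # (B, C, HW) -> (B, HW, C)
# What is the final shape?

Input shape: (4, 252, 55, 26)
  -> after flatten(2): (4, 252, 1430)
Output shape: (4, 1430, 252)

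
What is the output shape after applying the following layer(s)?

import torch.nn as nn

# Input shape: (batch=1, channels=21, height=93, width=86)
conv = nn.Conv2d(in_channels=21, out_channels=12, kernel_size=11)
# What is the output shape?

Input shape: (1, 21, 93, 86)
Output shape: (1, 12, 83, 76)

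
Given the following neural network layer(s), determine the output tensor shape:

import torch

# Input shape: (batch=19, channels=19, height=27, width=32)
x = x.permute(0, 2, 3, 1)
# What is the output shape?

Input shape: (19, 19, 27, 32)
Output shape: (19, 27, 32, 19)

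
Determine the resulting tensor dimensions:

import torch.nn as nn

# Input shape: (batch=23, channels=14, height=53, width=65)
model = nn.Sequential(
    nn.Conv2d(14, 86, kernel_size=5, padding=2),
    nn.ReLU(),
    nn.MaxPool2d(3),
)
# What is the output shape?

Input shape: (23, 14, 53, 65)
  -> after Conv2d: (23, 86, 53, 65)
  -> after ReLU: (23, 86, 53, 65)
Output shape: (23, 86, 17, 21)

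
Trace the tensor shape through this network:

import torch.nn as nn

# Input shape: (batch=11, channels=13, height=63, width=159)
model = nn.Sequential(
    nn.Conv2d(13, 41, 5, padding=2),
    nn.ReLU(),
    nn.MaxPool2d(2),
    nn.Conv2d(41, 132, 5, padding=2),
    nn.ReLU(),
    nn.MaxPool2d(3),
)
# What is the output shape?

Input shape: (11, 13, 63, 159)
  -> after first Conv2d: (11, 41, 63, 159)
  -> after first MaxPool2d: (11, 41, 31, 79)
  -> after second Conv2d: (11, 132, 31, 79)
Output shape: (11, 132, 10, 26)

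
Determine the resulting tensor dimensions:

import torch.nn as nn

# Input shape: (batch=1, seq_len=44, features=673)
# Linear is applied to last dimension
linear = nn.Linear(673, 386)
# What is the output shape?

Input shape: (1, 44, 673)
Output shape: (1, 44, 386)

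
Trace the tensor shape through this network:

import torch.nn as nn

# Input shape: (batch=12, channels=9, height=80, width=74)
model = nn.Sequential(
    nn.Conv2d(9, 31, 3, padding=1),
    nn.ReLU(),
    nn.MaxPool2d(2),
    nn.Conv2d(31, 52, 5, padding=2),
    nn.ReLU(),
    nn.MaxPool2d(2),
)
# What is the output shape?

Input shape: (12, 9, 80, 74)
  -> after first Conv2d: (12, 31, 80, 74)
  -> after first MaxPool2d: (12, 31, 40, 37)
  -> after second Conv2d: (12, 52, 40, 37)
Output shape: (12, 52, 20, 18)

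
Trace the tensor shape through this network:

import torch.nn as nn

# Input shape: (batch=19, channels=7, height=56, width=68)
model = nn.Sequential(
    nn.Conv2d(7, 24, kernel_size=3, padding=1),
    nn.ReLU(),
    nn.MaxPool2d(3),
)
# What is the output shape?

Input shape: (19, 7, 56, 68)
  -> after Conv2d: (19, 24, 56, 68)
  -> after ReLU: (19, 24, 56, 68)
Output shape: (19, 24, 18, 22)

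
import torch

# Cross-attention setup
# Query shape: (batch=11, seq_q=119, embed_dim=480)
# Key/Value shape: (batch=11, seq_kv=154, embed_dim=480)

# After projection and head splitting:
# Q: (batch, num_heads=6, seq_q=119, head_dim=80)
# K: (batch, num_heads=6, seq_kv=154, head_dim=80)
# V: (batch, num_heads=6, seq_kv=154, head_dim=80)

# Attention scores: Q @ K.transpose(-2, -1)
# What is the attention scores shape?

Input shape: (11, 119, 480)
Output shape: (11, 6, 119, 154)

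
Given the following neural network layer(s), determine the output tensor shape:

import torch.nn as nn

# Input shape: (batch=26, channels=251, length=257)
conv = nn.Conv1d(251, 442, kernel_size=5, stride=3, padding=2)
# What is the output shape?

Input shape: (26, 251, 257)
Output shape: (26, 442, 86)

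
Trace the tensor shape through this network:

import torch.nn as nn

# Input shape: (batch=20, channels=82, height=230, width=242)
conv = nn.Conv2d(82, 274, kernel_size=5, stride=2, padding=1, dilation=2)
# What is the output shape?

Input shape: (20, 82, 230, 242)
Output shape: (20, 274, 112, 118)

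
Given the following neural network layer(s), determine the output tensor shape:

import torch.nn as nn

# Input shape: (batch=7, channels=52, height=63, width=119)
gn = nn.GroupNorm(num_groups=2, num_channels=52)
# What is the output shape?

Input shape: (7, 52, 63, 119)
Output shape: (7, 52, 63, 119)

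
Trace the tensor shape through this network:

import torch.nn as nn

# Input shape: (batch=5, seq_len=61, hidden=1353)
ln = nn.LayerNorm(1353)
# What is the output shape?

Input shape: (5, 61, 1353)
Output shape: (5, 61, 1353)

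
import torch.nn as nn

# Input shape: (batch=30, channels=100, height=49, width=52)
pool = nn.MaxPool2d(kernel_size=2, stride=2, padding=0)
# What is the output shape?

Input shape: (30, 100, 49, 52)
Output shape: (30, 100, 24, 26)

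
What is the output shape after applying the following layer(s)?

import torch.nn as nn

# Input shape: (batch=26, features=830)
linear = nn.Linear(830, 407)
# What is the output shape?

Input shape: (26, 830)
Output shape: (26, 407)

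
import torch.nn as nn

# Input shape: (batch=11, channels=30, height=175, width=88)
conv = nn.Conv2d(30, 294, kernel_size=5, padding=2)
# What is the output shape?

Input shape: (11, 30, 175, 88)
Output shape: (11, 294, 175, 88)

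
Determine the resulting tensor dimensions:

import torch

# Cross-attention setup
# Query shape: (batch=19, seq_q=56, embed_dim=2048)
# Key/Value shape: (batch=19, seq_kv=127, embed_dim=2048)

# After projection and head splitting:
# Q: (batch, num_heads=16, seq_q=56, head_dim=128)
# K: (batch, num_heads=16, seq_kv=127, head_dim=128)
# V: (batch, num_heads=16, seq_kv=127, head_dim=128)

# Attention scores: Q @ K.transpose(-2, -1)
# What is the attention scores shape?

Input shape: (19, 56, 2048)
Output shape: (19, 16, 56, 127)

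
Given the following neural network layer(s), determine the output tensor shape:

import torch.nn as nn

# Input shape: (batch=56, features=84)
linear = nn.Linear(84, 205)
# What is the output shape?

Input shape: (56, 84)
Output shape: (56, 205)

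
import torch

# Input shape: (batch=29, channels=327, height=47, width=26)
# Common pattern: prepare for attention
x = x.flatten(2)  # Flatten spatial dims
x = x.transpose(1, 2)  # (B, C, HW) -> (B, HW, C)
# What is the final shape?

Input shape: (29, 327, 47, 26)
  -> after flatten(2): (29, 327, 1222)
Output shape: (29, 1222, 327)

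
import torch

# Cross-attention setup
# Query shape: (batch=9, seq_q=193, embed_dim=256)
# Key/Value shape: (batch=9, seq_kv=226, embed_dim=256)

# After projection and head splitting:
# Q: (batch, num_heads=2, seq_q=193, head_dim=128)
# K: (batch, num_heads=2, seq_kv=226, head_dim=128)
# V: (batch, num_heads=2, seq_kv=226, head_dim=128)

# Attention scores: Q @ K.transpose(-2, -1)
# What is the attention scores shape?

Input shape: (9, 193, 256)
Output shape: (9, 2, 193, 226)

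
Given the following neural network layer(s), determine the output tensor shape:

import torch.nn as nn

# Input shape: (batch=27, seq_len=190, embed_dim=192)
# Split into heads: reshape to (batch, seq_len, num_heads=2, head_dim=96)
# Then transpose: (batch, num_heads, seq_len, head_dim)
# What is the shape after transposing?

Input shape: (27, 190, 192)
  -> after reshape: (27, 190, 2, 96)
Output shape: (27, 2, 190, 96)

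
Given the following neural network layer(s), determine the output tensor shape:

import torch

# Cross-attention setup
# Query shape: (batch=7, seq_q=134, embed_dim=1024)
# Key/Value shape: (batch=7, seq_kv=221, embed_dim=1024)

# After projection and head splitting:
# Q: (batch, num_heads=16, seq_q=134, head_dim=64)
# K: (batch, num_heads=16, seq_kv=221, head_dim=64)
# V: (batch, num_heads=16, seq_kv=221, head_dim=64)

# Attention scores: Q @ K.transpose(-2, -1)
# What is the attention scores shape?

Input shape: (7, 134, 1024)
Output shape: (7, 16, 134, 221)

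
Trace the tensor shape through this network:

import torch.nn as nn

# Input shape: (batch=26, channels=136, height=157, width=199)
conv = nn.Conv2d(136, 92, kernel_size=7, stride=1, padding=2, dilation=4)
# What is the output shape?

Input shape: (26, 136, 157, 199)
Output shape: (26, 92, 137, 179)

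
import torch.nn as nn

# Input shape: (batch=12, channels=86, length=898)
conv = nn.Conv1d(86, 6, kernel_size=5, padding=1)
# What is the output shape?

Input shape: (12, 86, 898)
Output shape: (12, 6, 896)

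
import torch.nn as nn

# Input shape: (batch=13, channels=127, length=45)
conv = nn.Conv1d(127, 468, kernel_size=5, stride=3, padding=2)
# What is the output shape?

Input shape: (13, 127, 45)
Output shape: (13, 468, 15)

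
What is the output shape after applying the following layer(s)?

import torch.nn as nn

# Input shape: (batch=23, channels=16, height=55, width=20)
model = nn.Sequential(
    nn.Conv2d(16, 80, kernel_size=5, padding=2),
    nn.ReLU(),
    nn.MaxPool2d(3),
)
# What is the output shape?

Input shape: (23, 16, 55, 20)
  -> after Conv2d: (23, 80, 55, 20)
  -> after ReLU: (23, 80, 55, 20)
Output shape: (23, 80, 18, 6)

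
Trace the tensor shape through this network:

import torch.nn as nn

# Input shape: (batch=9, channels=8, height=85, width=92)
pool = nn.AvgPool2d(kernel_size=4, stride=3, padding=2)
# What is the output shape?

Input shape: (9, 8, 85, 92)
Output shape: (9, 8, 29, 31)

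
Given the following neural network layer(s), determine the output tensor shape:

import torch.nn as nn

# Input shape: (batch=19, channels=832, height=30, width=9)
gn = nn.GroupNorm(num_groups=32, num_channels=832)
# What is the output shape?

Input shape: (19, 832, 30, 9)
Output shape: (19, 832, 30, 9)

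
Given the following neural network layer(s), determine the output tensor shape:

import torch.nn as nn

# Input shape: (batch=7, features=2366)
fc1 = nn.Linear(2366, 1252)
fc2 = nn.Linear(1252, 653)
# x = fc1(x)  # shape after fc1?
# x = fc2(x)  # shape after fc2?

Input shape: (7, 2366)
  -> after fc1: (7, 1252)
Output shape: (7, 653)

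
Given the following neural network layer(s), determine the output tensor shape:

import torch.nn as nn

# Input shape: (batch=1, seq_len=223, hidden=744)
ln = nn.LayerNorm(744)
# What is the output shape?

Input shape: (1, 223, 744)
Output shape: (1, 223, 744)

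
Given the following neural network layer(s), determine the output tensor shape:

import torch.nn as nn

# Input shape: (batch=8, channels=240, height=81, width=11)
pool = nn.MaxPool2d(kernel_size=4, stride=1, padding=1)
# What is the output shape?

Input shape: (8, 240, 81, 11)
Output shape: (8, 240, 80, 10)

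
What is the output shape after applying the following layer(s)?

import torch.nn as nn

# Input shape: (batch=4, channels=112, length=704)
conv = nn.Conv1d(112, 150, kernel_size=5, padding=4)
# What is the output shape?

Input shape: (4, 112, 704)
Output shape: (4, 150, 708)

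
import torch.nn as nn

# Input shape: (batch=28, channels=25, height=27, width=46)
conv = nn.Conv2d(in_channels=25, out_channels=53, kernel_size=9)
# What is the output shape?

Input shape: (28, 25, 27, 46)
Output shape: (28, 53, 19, 38)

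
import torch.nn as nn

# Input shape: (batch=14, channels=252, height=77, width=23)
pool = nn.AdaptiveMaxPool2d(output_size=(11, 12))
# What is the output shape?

Input shape: (14, 252, 77, 23)
Output shape: (14, 252, 11, 12)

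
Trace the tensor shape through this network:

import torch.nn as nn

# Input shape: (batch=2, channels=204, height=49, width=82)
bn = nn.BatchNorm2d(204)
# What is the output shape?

Input shape: (2, 204, 49, 82)
Output shape: (2, 204, 49, 82)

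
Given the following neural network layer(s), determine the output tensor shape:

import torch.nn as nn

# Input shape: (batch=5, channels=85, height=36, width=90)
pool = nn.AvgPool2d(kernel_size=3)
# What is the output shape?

Input shape: (5, 85, 36, 90)
Output shape: (5, 85, 12, 30)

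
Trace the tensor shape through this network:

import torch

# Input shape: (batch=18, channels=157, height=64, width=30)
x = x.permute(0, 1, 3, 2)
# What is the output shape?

Input shape: (18, 157, 64, 30)
Output shape: (18, 157, 30, 64)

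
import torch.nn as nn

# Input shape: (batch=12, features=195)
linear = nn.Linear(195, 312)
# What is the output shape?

Input shape: (12, 195)
Output shape: (12, 312)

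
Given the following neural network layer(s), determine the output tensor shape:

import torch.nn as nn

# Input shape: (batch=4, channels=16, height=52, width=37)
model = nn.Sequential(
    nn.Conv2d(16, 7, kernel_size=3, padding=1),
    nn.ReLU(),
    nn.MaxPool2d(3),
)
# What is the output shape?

Input shape: (4, 16, 52, 37)
  -> after Conv2d: (4, 7, 52, 37)
  -> after ReLU: (4, 7, 52, 37)
Output shape: (4, 7, 17, 12)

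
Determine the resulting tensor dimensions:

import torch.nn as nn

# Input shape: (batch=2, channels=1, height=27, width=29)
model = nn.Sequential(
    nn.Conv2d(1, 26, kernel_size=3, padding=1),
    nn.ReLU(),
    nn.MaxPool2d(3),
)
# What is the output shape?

Input shape: (2, 1, 27, 29)
  -> after Conv2d: (2, 26, 27, 29)
  -> after ReLU: (2, 26, 27, 29)
Output shape: (2, 26, 9, 9)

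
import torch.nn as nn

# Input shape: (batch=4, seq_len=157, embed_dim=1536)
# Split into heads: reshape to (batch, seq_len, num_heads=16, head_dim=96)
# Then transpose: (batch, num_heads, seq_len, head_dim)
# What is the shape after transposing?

Input shape: (4, 157, 1536)
  -> after reshape: (4, 157, 16, 96)
Output shape: (4, 16, 157, 96)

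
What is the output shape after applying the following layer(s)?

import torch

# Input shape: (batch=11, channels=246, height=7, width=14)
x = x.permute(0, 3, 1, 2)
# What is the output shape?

Input shape: (11, 246, 7, 14)
Output shape: (11, 14, 246, 7)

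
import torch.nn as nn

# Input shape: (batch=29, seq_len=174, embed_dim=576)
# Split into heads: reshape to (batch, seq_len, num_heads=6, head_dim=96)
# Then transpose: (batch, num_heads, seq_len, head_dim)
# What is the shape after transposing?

Input shape: (29, 174, 576)
  -> after reshape: (29, 174, 6, 96)
Output shape: (29, 6, 174, 96)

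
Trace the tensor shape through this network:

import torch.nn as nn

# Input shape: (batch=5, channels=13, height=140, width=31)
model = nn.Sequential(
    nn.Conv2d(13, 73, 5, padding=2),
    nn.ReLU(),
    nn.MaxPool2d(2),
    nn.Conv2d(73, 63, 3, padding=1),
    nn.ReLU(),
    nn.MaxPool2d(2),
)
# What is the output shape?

Input shape: (5, 13, 140, 31)
  -> after first Conv2d: (5, 73, 140, 31)
  -> after first MaxPool2d: (5, 73, 70, 15)
  -> after second Conv2d: (5, 63, 70, 15)
Output shape: (5, 63, 35, 7)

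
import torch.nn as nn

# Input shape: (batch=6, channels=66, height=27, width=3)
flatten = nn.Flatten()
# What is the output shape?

Input shape: (6, 66, 27, 3)
Output shape: (6, 5346)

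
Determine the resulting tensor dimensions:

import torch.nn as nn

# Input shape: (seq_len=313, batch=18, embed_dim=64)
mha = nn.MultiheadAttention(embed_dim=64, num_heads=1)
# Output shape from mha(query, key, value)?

Input shape: (313, 18, 64)
Output shape: (313, 18, 64)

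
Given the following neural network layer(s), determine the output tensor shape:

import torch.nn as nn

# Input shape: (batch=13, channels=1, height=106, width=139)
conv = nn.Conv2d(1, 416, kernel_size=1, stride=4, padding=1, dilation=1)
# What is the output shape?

Input shape: (13, 1, 106, 139)
Output shape: (13, 416, 27, 36)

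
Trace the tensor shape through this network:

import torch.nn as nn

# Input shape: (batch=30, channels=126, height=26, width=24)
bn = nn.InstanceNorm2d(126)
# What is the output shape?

Input shape: (30, 126, 26, 24)
Output shape: (30, 126, 26, 24)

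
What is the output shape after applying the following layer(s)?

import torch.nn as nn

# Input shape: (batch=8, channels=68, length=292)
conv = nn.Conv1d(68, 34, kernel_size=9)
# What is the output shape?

Input shape: (8, 68, 292)
Output shape: (8, 34, 284)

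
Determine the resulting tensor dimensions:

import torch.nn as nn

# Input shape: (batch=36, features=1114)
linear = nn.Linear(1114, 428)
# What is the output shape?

Input shape: (36, 1114)
Output shape: (36, 428)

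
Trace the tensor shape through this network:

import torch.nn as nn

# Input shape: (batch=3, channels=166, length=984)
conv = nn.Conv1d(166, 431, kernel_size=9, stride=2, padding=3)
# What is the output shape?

Input shape: (3, 166, 984)
Output shape: (3, 431, 491)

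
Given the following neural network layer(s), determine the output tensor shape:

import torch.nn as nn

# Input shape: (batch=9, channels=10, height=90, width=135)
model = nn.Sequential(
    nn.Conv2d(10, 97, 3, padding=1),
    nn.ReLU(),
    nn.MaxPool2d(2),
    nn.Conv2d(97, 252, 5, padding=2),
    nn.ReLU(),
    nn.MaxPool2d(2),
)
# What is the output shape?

Input shape: (9, 10, 90, 135)
  -> after first Conv2d: (9, 97, 90, 135)
  -> after first MaxPool2d: (9, 97, 45, 67)
  -> after second Conv2d: (9, 252, 45, 67)
Output shape: (9, 252, 22, 33)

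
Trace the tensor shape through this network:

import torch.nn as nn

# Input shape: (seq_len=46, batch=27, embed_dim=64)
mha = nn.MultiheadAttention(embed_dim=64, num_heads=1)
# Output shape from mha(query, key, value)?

Input shape: (46, 27, 64)
Output shape: (46, 27, 64)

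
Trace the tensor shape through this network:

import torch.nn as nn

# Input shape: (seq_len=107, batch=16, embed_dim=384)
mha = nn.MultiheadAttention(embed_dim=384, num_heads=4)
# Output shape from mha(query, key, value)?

Input shape: (107, 16, 384)
Output shape: (107, 16, 384)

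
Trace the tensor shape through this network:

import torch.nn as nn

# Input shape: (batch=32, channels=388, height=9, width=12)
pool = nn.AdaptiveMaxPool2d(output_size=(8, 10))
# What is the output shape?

Input shape: (32, 388, 9, 12)
Output shape: (32, 388, 8, 10)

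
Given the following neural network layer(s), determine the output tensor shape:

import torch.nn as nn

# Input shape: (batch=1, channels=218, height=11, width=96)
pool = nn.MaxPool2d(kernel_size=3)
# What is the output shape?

Input shape: (1, 218, 11, 96)
Output shape: (1, 218, 3, 32)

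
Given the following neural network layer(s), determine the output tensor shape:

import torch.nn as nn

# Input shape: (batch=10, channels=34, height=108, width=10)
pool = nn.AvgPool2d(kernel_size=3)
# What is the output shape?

Input shape: (10, 34, 108, 10)
Output shape: (10, 34, 36, 3)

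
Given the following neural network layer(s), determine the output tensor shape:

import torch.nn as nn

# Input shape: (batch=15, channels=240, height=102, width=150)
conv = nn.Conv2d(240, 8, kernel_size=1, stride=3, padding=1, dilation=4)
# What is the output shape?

Input shape: (15, 240, 102, 150)
Output shape: (15, 8, 35, 51)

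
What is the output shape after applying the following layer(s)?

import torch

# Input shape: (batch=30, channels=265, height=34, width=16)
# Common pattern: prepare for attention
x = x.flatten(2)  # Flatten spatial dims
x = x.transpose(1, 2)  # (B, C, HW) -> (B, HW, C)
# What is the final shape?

Input shape: (30, 265, 34, 16)
  -> after flatten(2): (30, 265, 544)
Output shape: (30, 544, 265)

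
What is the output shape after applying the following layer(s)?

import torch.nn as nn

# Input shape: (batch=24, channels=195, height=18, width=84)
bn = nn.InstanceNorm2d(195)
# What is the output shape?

Input shape: (24, 195, 18, 84)
Output shape: (24, 195, 18, 84)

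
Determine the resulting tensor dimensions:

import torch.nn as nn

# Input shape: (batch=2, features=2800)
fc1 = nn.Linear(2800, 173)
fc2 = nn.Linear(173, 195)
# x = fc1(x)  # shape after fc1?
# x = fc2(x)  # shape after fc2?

Input shape: (2, 2800)
  -> after fc1: (2, 173)
Output shape: (2, 195)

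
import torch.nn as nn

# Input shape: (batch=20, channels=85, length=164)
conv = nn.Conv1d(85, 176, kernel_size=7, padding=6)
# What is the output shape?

Input shape: (20, 85, 164)
Output shape: (20, 176, 170)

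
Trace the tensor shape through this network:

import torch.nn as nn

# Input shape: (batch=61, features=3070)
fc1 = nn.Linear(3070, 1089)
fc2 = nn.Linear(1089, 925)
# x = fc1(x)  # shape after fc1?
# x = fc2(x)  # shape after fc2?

Input shape: (61, 3070)
  -> after fc1: (61, 1089)
Output shape: (61, 925)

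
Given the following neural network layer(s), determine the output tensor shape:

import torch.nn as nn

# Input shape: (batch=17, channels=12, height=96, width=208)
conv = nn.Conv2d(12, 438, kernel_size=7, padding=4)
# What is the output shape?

Input shape: (17, 12, 96, 208)
Output shape: (17, 438, 98, 210)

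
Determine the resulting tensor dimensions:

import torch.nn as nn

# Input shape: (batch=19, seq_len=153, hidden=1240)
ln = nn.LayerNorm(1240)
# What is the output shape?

Input shape: (19, 153, 1240)
Output shape: (19, 153, 1240)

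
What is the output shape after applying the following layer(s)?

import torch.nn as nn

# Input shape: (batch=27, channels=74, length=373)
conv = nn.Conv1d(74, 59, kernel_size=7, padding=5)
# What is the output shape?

Input shape: (27, 74, 373)
Output shape: (27, 59, 377)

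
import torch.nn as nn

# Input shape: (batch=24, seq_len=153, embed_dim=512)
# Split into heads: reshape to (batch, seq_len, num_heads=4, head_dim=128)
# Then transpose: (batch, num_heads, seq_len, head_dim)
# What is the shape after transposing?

Input shape: (24, 153, 512)
  -> after reshape: (24, 153, 4, 128)
Output shape: (24, 4, 153, 128)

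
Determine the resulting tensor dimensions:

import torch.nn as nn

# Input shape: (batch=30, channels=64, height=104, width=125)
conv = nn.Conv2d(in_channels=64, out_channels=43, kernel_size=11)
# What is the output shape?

Input shape: (30, 64, 104, 125)
Output shape: (30, 43, 94, 115)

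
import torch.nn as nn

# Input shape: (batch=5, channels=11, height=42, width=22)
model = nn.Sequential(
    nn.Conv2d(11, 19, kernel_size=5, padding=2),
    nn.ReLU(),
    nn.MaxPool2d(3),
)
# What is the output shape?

Input shape: (5, 11, 42, 22)
  -> after Conv2d: (5, 19, 42, 22)
  -> after ReLU: (5, 19, 42, 22)
Output shape: (5, 19, 14, 7)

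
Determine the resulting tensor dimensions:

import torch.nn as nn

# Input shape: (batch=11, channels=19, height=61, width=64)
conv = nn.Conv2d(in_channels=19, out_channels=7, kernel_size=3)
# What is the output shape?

Input shape: (11, 19, 61, 64)
Output shape: (11, 7, 59, 62)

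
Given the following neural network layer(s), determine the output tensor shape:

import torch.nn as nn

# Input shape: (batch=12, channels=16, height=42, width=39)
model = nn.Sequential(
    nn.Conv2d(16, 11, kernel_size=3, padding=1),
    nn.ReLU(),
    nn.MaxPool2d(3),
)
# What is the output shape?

Input shape: (12, 16, 42, 39)
  -> after Conv2d: (12, 11, 42, 39)
  -> after ReLU: (12, 11, 42, 39)
Output shape: (12, 11, 14, 13)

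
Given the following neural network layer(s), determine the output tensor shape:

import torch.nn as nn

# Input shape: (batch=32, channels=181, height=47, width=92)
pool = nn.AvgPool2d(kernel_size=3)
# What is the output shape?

Input shape: (32, 181, 47, 92)
Output shape: (32, 181, 15, 30)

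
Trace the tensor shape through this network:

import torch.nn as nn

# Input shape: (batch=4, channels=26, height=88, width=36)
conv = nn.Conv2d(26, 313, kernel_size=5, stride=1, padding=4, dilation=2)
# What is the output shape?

Input shape: (4, 26, 88, 36)
Output shape: (4, 313, 88, 36)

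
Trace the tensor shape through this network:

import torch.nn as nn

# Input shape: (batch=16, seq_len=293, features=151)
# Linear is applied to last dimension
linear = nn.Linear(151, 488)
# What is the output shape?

Input shape: (16, 293, 151)
Output shape: (16, 293, 488)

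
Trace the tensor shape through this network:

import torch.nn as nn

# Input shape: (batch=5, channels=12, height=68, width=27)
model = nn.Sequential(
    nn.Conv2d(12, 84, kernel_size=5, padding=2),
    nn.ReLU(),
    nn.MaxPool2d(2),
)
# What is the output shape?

Input shape: (5, 12, 68, 27)
  -> after Conv2d: (5, 84, 68, 27)
  -> after ReLU: (5, 84, 68, 27)
Output shape: (5, 84, 34, 13)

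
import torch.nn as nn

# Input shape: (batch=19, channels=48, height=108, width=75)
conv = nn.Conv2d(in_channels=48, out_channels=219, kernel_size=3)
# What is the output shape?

Input shape: (19, 48, 108, 75)
Output shape: (19, 219, 106, 73)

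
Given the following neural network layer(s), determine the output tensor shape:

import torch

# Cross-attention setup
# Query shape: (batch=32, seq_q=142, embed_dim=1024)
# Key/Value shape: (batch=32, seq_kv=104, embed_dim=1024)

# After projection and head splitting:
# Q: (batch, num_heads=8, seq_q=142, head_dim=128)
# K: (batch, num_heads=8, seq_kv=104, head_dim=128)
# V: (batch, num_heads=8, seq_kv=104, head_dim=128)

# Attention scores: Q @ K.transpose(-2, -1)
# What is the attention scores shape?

Input shape: (32, 142, 1024)
Output shape: (32, 8, 142, 104)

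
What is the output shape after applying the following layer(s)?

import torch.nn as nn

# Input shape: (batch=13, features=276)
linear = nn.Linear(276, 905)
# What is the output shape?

Input shape: (13, 276)
Output shape: (13, 905)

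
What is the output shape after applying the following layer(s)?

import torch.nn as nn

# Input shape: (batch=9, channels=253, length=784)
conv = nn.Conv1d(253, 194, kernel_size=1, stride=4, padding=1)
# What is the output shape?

Input shape: (9, 253, 784)
Output shape: (9, 194, 197)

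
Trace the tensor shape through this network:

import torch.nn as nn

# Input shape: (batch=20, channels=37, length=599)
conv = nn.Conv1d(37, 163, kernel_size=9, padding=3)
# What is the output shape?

Input shape: (20, 37, 599)
Output shape: (20, 163, 597)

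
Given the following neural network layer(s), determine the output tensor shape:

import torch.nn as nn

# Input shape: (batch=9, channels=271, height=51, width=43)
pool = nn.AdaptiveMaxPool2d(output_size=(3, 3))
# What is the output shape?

Input shape: (9, 271, 51, 43)
Output shape: (9, 271, 3, 3)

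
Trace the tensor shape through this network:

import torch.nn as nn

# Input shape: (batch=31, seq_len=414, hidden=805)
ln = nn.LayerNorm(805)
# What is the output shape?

Input shape: (31, 414, 805)
Output shape: (31, 414, 805)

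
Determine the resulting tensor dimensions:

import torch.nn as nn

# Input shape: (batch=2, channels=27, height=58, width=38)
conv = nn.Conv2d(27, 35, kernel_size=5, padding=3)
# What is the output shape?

Input shape: (2, 27, 58, 38)
Output shape: (2, 35, 60, 40)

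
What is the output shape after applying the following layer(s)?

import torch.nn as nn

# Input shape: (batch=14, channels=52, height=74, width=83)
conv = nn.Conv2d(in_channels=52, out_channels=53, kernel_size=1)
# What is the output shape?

Input shape: (14, 52, 74, 83)
Output shape: (14, 53, 74, 83)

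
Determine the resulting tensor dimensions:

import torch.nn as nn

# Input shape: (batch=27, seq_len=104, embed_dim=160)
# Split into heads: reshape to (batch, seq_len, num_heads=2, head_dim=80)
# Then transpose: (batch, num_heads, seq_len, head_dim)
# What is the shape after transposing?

Input shape: (27, 104, 160)
  -> after reshape: (27, 104, 2, 80)
Output shape: (27, 2, 104, 80)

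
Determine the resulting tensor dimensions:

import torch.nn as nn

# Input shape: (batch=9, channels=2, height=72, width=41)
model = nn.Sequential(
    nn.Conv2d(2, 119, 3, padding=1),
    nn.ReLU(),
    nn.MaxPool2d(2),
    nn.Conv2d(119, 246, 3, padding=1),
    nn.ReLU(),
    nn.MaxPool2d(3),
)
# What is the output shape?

Input shape: (9, 2, 72, 41)
  -> after first Conv2d: (9, 119, 72, 41)
  -> after first MaxPool2d: (9, 119, 36, 20)
  -> after second Conv2d: (9, 246, 36, 20)
Output shape: (9, 246, 12, 6)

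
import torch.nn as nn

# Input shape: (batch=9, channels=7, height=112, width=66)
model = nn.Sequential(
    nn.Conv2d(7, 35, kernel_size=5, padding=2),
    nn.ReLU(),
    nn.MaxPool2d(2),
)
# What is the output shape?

Input shape: (9, 7, 112, 66)
  -> after Conv2d: (9, 35, 112, 66)
  -> after ReLU: (9, 35, 112, 66)
Output shape: (9, 35, 56, 33)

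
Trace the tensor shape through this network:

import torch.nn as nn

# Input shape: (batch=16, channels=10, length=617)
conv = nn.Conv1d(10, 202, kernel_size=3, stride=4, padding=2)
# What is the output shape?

Input shape: (16, 10, 617)
Output shape: (16, 202, 155)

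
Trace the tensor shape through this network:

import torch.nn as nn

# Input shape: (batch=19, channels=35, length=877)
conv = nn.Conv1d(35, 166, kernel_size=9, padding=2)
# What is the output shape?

Input shape: (19, 35, 877)
Output shape: (19, 166, 873)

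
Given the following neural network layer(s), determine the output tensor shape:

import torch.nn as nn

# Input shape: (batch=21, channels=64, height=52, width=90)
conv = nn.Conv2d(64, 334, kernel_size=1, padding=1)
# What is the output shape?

Input shape: (21, 64, 52, 90)
Output shape: (21, 334, 54, 92)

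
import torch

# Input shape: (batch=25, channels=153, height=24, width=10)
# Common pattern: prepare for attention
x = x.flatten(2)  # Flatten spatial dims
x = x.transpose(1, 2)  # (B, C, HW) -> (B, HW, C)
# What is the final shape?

Input shape: (25, 153, 24, 10)
  -> after flatten(2): (25, 153, 240)
Output shape: (25, 240, 153)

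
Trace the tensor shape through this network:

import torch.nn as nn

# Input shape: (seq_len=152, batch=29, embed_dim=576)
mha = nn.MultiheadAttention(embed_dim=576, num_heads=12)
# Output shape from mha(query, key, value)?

Input shape: (152, 29, 576)
Output shape: (152, 29, 576)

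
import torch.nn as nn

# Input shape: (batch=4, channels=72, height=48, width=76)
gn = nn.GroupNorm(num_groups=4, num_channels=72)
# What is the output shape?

Input shape: (4, 72, 48, 76)
Output shape: (4, 72, 48, 76)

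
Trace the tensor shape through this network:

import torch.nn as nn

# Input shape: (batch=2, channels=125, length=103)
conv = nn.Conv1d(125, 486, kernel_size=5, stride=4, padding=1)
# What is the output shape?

Input shape: (2, 125, 103)
Output shape: (2, 486, 26)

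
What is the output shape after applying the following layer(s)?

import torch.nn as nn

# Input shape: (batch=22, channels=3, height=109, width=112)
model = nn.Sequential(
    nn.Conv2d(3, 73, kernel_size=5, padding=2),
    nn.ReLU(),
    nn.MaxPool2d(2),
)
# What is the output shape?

Input shape: (22, 3, 109, 112)
  -> after Conv2d: (22, 73, 109, 112)
  -> after ReLU: (22, 73, 109, 112)
Output shape: (22, 73, 54, 56)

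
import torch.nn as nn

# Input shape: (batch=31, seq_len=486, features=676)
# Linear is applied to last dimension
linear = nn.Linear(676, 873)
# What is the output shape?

Input shape: (31, 486, 676)
Output shape: (31, 486, 873)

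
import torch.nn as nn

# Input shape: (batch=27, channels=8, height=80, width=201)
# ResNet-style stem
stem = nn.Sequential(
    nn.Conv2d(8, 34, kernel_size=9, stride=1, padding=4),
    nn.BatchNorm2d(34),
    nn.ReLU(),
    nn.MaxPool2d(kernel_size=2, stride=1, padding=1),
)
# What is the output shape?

Input shape: (27, 8, 80, 201)
  -> after Conv2d 9x9 stride=1: (27, 34, 80, 201)
Output shape: (27, 34, 81, 202)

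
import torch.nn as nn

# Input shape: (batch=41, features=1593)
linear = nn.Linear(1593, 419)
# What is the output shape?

Input shape: (41, 1593)
Output shape: (41, 419)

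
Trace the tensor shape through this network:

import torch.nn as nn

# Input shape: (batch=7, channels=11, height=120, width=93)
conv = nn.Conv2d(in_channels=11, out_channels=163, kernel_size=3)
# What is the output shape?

Input shape: (7, 11, 120, 93)
Output shape: (7, 163, 118, 91)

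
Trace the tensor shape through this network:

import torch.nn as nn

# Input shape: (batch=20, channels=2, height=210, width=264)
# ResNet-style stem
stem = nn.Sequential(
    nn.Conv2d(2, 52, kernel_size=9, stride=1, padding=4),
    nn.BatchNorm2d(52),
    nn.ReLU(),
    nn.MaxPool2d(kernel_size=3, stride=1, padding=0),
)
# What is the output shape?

Input shape: (20, 2, 210, 264)
  -> after Conv2d 9x9 stride=1: (20, 52, 210, 264)
Output shape: (20, 52, 208, 262)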